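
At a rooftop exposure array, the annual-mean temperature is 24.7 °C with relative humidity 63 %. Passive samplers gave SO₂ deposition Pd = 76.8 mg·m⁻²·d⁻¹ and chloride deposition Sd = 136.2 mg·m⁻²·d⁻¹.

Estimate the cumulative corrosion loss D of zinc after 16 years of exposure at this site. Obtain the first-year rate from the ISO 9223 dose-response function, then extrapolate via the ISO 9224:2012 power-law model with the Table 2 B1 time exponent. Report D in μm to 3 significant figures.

D(16) = 42.4 μm

zinc: temperature factor f = -0.071·(14.7) = -1.0437
  Pd branch = 0.0129·Pd^0.44·e^(0.046·RH+f) = 0.5565 μm/a
  Sd branch = 0.0175·Sd^0.57·e^(0.008·RH+0.085·T) = 3.892 μm/a
  sum: 0.5565 + 3.892 → r_corr = 4.449 μm/a
Long-term exponent b (ISO 9224 Table 2, B1) = 0.813
  D(16) = 4.449 × 16^0.813 = 4.449 × 9.527 = 42.38 μm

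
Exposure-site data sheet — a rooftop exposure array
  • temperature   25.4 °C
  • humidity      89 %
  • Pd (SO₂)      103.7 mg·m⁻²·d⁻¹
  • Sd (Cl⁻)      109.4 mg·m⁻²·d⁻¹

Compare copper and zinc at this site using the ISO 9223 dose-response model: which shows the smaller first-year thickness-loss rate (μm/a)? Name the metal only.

copper

copper: T>10 °C ⇒ hinge -0.080·(25.4−10) = -1.2320
  Pd branch = 0.0053·Pd^0.26·e^(0.059·RH+f) = 0.9858 μm/a
  Sd branch = 0.01025·Sd^0.27·e^(0.036·RH+0.049·T) = 3.114 μm/a
  r_corr = 0.9858 + 3.114 = 4.099 μm/a
zinc: temperature factor f = -0.071·(15.4) = -1.0934
  SO₂ term: 0.0129·103.7^0.44·exp(0.046·89-1.0934) = 1.998
  Cl⁻ term: 0.0175·109.4^0.57·exp(0.008·89+0.085·25.4) = 4.489
  sum: 1.998 + 4.489 → r_corr = 6.487 μm/a
Ordering by μm/a: zinc (6.49) > copper (4.1)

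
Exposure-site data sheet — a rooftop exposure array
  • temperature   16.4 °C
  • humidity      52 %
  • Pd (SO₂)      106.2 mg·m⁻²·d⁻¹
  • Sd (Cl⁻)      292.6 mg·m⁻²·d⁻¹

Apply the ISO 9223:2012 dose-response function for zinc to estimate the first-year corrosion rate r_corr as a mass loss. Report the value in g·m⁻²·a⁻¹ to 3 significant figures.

r_corr = 24.4 g·m⁻²·a⁻¹

zinc: f(T) = -0.071·(T−10) [T>10 °C] = -0.4544
  SO₂ term: 0.0129·106.2^0.44·exp(0.046·52-0.4544) = 0.6975
  Sd branch = 0.0175·Sd^0.57·e^(0.008·RH+0.085·T) = 2.722 μm/a
  sum: 0.6975 + 2.722 → r_corr = 3.42 μm/a
Convert to mass loss: 3.42 μm/a × 7.14 g/cm³ = 24.42 g·m⁻²·a⁻¹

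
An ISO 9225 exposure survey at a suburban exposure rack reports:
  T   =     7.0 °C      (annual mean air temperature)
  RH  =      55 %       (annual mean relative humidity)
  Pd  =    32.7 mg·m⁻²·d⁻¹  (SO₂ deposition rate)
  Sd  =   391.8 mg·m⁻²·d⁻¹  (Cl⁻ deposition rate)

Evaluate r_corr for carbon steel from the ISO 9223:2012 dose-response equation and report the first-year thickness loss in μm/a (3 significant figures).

r_corr = 54.4 μm/a

carbon steel: T≤10 °C ⇒ hinge +0.150·(7.0−10) = -0.4500
  sulphur-dioxide contribution → 20.79 μm/a
  chloride contribution → 33.59 μm/a
  ⇒ r_corr(carbon steel) = 54.37 μm/a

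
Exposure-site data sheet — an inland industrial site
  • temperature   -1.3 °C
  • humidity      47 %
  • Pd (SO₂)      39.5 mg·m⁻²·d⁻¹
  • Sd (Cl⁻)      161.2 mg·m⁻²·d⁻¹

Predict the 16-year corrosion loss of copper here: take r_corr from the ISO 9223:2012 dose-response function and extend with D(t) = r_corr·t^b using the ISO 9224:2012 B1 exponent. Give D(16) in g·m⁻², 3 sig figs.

D(16) = 14.8 g·m⁻²

copper: T≤10 °C ⇒ hinge +0.126·(-1.3−10) = -1.4238
  sulphur-dioxide contribution → 0.05313 μm/a
  chloride contribution → 0.206 μm/a
  total first-year rate 0.2591 μm/a
Long-term exponent b (ISO 9224 Table 2, B1) = 0.667
  D(16) = 0.2591 × 16^0.667 = 0.2591 × 6.355 = 1.647 μm
  Mass loss = 1.647 μm × 8.96 g/cm³ = 14.76 g·m⁻²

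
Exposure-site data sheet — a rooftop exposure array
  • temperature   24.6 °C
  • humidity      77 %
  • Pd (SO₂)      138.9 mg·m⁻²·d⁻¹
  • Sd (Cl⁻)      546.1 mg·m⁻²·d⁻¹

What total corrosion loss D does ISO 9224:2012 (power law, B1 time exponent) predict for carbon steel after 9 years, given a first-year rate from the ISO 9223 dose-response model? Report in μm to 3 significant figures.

D(9) = 698 μm

carbon steel: f(T) = -0.054·(T−10) [T>10 °C] = -0.7884
  sulphur-dioxide contribution → 48.82 μm/a
  chloride contribution → 172.4 μm/a
  ⇒ r_corr(carbon steel) = 221.2 μm/a
ISO 9224: D(t) = r_corr · t^b with b = 0.523 (carbon steel, B1)
  D(9) = 221.2 × 9^0.523 = 221.2 × 3.156 = 698.1 μm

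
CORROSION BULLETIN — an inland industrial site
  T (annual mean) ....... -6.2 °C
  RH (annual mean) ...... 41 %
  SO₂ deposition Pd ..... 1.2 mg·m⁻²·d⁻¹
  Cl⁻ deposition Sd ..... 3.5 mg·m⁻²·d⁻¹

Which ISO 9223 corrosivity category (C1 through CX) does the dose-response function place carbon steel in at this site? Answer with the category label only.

C1

carbon steel: f(T) = +0.150·(T−10) [T≤10 °C] = -2.4300
  Pd branch = 1.77·Pd^0.52·e^(0.02·RH+f) = 0.389 μm/a
  Cl⁻ term: 0.102·3.5^0.62·exp(0.033·41+0.04·-6.2) = 0.6696
  r_corr = 0.389 + 0.6696 = 1.059 μm/a
ISO 9223 Table 2 (carbon steel): 0 < 1.06 ≤ 1.3 μm/a ⇒ C1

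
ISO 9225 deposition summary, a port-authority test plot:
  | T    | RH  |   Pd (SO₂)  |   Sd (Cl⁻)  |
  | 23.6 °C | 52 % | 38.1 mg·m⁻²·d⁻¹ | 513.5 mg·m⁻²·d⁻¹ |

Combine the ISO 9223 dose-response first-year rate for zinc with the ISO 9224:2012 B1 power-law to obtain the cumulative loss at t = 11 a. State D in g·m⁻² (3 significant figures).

D(11) = 360 g·m⁻²

zinc: temperature factor f = -0.071·(13.6) = -0.9656
  sulphur-dioxide contribution → 0.2665 μm/a
  chloride contribution → 6.917 μm/a
  ⇒ r_corr(zinc) = 7.183 μm/a
ISO 9224: D(t) = r_corr · t^b with b = 0.813 (zinc, B1)
  D(11) = 7.183 × 11^0.813 = 7.183 × 7.025 = 50.46 μm
  Mass loss = 50.46 μm × 7.14 g/cm³ = 360.3 g·m⁻²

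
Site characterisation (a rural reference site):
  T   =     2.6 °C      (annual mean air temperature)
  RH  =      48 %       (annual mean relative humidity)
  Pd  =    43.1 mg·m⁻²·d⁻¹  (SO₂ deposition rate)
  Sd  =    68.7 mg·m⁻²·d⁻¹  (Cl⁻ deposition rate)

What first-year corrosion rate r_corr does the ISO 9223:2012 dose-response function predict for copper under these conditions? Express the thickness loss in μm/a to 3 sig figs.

copper: T≤10 °C ⇒ hinge +0.126·(2.6−10) = -0.9324
  sulphur-dioxide contribution → 0.09424 μm/a
  chloride contribution → 0.2053 μm/a
  ⇒ r_corr(copper) = 0.2996 μm/a

r_corr = 0.300 μm/a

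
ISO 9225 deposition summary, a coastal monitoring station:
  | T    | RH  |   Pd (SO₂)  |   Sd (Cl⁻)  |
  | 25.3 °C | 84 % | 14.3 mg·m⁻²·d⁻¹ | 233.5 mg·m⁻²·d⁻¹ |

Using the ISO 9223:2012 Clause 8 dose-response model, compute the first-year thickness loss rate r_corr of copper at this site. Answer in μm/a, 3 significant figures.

copper: f(T) = -0.080·(T−10) [T>10 °C] = -1.2240
  Pd branch = 0.0053·Pd^0.26·e^(0.059·RH+f) = 0.442 μm/a
  Sd branch = 0.01025·Sd^0.27·e^(0.036·RH+0.049·T) = 3.176 μm/a
  r_corr = 0.442 + 3.176 = 3.618 μm/a

r_corr = 3.62 μm/a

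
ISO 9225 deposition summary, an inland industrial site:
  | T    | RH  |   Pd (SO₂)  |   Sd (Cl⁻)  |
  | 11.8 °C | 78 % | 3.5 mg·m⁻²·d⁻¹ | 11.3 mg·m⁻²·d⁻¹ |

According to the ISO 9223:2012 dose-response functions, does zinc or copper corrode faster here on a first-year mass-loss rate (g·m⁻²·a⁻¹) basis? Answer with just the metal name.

copper

zinc: f(T) = -0.071·(T−10) [T>10 °C] = -0.1278
  SO₂ term: 0.0129·3.5^0.44·exp(0.046·78-0.1278) = 0.7124
  Cl⁻ term: 0.0175·11.3^0.57·exp(0.008·78+0.085·11.8) = 0.3547
  r_corr = 0.7124 + 0.3547 = 1.067 μm/a
  mass loss = 1.067 μm/a × 7.14 g/cm³ = 7.619 g·m⁻²·a⁻¹
copper: f(T) = -0.080·(T−10) [T>10 °C] = -0.1440
  SO₂ term: 0.0053·3.5^0.26·exp(0.059·78-0.1440) = 0.6336
  Sd branch = 0.01025·Sd^0.27·e^(0.036·RH+0.049·T) = 0.583 μm/a
  r_corr = 0.6336 + 0.583 = 1.217 μm/a
  mass loss = 1.217 μm/a × 8.96 g/cm³ = 10.9 g·m⁻²·a⁻¹
Ordering by g·m⁻²·a⁻¹: copper (10.9) > zinc (7.62)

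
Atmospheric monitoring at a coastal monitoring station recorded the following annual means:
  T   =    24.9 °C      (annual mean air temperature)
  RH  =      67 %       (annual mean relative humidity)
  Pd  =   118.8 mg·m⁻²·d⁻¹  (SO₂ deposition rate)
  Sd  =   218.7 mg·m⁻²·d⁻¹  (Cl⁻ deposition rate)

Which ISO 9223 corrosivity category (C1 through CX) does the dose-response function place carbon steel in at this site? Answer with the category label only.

carbon steel: T>10 °C ⇒ hinge -0.054·(24.9−10) = -0.8046
  sulphur-dioxide contribution → 36.26 μm/a
  chloride contribution → 71.14 μm/a
  ⇒ r_corr(carbon steel) = 107.4 μm/a
ISO 9223 Table 2 (carbon steel): 80 < 107 ≤ 200 μm/a ⇒ C5

C5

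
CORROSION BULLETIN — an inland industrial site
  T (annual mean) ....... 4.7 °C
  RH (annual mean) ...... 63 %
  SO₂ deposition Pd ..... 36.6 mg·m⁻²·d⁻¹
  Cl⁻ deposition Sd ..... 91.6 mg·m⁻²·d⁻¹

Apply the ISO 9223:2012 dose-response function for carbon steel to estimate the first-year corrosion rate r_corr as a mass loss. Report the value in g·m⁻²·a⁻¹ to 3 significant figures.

carbon steel: f(T) = +0.150·(T−10) [T≤10 °C] = -0.7950
  SO₂ term: 1.77·36.6^0.52·exp(0.02·63-0.7950) = 18.32
  Sd branch = 0.102·Sd^0.62·e^(0.033·RH+0.04·T) = 16.2 μm/a
  sum: 18.32 + 16.2 → r_corr = 34.52 μm/a
Convert to mass loss: 34.52 μm/a × 7.85 g/cm³ = 271 g·m⁻²·a⁻¹

r_corr = 271 g·m⁻²·a⁻¹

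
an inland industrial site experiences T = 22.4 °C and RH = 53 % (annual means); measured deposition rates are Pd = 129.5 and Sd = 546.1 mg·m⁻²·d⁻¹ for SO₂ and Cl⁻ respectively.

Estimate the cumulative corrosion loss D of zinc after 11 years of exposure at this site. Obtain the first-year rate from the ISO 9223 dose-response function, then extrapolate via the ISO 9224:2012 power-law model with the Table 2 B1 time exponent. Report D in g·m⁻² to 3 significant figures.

D(11) = 353 g·m⁻²

zinc: temperature factor f = -0.071·(12.4) = -0.8804
  Pd branch = 0.0129·Pd^0.44·e^(0.046·RH+f) = 0.5205 μm/a
  Sd branch = 0.0175·Sd^0.57·e^(0.008·RH+0.085·T) = 6.521 μm/a
  r_corr = 0.5205 + 6.521 = 7.042 μm/a
Power-law: D(11) = r_corr · 11^0.813
  D(11) = 7.042 × 11^0.813 = 7.042 × 7.025 = 49.47 μm
  Mass loss = 49.47 μm × 7.14 g/cm³ = 353.2 g·m⁻²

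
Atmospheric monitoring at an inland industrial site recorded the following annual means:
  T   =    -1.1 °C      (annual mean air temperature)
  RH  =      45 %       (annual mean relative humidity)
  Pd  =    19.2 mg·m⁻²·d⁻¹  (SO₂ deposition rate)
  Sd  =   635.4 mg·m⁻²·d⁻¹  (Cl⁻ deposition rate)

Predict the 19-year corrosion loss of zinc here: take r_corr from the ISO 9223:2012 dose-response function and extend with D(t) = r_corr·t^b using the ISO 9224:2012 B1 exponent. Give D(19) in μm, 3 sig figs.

zinc: T≤10 °C ⇒ hinge +0.038·(-1.1−10) = -0.4218
  Pd branch = 0.0129·Pd^0.44·e^(0.046·RH+f) = 0.2461 μm/a
  Sd branch = 0.0175·Sd^0.57·e^(0.008·RH+0.085·T) = 0.9047 μm/a
  sum: 0.2461 + 0.9047 → r_corr = 1.151 μm/a
Power-law: D(19) = r_corr · 19^0.813
  D(19) = 1.151 × 19^0.813 = 1.151 × 10.96 = 12.61 μm

D(19) = 12.6 μm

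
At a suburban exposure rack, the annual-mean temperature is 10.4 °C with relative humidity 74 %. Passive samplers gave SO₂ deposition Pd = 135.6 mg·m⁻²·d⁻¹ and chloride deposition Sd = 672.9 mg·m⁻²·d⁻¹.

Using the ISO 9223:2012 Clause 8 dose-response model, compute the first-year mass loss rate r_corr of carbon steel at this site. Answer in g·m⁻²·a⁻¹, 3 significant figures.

carbon steel: temperature factor f = -0.054·(0.4) = -0.0216
  sulphur-dioxide contribution → 97.75 μm/a
  chloride contribution → 100.7 μm/a
  ⇒ r_corr(carbon steel) = 198.5 μm/a
Convert to mass loss: 198.5 μm/a × 7.85 g/cm³ = 1558 g·m⁻²·a⁻¹

r_corr = 1.56e+03 g·m⁻²·a⁻¹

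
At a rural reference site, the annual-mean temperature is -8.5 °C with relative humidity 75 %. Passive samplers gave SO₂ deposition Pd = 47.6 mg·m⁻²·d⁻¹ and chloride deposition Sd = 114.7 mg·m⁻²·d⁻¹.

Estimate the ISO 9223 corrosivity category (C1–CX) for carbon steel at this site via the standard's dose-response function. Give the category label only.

C2

carbon steel: temperature factor f = +0.150·(-18.5) = -2.7750
  SO₂ term: 1.77·47.6^0.52·exp(0.02·75-2.7750) = 3.686
  Sd branch = 0.102·Sd^0.62·e^(0.033·RH+0.04·T) = 16.32 μm/a
  sum: 3.686 + 16.32 → r_corr = 20.01 μm/a
Category bounds: 1.3…25 μm/a bracket r_corr ⇒ C2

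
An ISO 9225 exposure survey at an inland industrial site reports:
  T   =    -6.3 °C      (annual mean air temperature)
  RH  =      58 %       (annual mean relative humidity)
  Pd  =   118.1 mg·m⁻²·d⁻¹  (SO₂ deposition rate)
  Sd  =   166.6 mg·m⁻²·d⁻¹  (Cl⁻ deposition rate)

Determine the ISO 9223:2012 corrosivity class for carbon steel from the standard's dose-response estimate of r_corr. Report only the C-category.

C2

carbon steel: T≤10 °C ⇒ hinge +0.150·(-6.3−10) = -2.4450
  SO₂ term: 1.77·118.1^0.52·exp(0.02·58-2.4450) = 5.854
  Cl⁻ term: 0.102·166.6^0.62·exp(0.033·58+0.04·-6.3) = 12.82
  sum: 5.854 + 12.82 → r_corr = 18.67 μm/a
Category bounds: 1.3…25 μm/a bracket r_corr ⇒ C2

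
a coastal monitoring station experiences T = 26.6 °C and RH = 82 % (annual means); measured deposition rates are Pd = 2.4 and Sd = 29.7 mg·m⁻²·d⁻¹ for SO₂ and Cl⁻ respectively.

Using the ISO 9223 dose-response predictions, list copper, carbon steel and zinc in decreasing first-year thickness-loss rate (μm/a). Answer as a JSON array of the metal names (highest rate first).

copper: T>10 °C ⇒ hinge -0.080·(26.6−10) = -1.3280
  Pd branch = 0.0053·Pd^0.26·e^(0.059·RH+f) = 0.2226 μm/a
  Cl⁻ term: 0.01025·29.7^0.27·exp(0.036·82+0.049·26.6) = 1.805
  r_corr = 0.2226 + 1.805 = 2.028 μm/a
carbon steel: T>10 °C ⇒ hinge -0.054·(26.6−10) = -0.8964
  SO₂ term: 1.77·2.4^0.52·exp(0.02·82-0.8964) = 5.87
  Sd branch = 0.102·Sd^0.62·e^(0.033·RH+0.04·T) = 36.22 μm/a
  r_corr = 5.87 + 36.22 = 42.09 μm/a
zinc: f(T) = -0.071·(T−10) [T>10 °C] = -1.1786
  SO₂ term: 0.0129·2.4^0.44·exp(0.046·82-1.1786) = 0.2536
  Cl⁻ term: 0.0175·29.7^0.57·exp(0.008·82+0.085·26.6) = 2.235
  sum: 0.2536 + 2.235 → r_corr = 2.489 μm/a
Ordering by μm/a: carbon steel (42.1) > zinc (2.49) > copper (2.03)

["carbon steel", "zinc", "copper"]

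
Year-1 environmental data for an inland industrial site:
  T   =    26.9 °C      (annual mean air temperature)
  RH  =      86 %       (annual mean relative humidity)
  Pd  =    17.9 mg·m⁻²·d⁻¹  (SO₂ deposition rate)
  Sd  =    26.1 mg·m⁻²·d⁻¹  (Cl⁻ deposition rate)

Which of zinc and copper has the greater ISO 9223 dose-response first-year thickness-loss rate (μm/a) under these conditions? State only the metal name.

zinc

zinc: T>10 °C ⇒ hinge -0.071·(26.9−10) = -1.1999
  SO₂ term: 0.0129·17.9^0.44·exp(0.046·86-1.1999) = 0.7224
  Sd branch = 0.0175·Sd^0.57·e^(0.008·RH+0.085·T) = 2.2 μm/a
  r_corr = 0.7224 + 2.2 = 2.922 μm/a
copper: f(T) = -0.080·(T−10) [T>10 °C] = -1.3520
  Pd branch = 0.0053·Pd^0.26·e^(0.059·RH+f) = 0.4639 μm/a
  Sd branch = 0.01025·Sd^0.27·e^(0.036·RH+0.049·T) = 2.043 μm/a
  r_corr = 0.4639 + 2.043 = 2.507 μm/a
Ordering by μm/a: zinc (2.92) > copper (2.51)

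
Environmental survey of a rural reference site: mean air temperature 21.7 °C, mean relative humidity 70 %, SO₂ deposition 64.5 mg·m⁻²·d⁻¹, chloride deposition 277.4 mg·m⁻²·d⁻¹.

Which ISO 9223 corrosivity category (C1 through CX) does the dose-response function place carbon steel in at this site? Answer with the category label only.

carbon steel: temperature factor f = -0.054·(11.7) = -0.6318
  sulphur-dioxide contribution → 33.31 μm/a
  chloride contribution → 80.08 μm/a
  ⇒ r_corr(carbon steel) = 113.4 μm/a
Category bounds: 80…200 μm/a bracket r_corr ⇒ C5

C5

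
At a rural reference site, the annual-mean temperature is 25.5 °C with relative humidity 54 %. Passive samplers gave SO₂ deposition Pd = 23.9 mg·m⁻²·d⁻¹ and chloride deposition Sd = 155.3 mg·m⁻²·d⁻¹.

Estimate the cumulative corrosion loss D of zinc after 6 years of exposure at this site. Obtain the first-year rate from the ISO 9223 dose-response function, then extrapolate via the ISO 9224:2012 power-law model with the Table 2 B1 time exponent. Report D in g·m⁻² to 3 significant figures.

zinc: temperature factor f = -0.071·(15.5) = -1.1005
  Pd branch = 0.0129·Pd^0.44·e^(0.046·RH+f) = 0.2079 μm/a
  Sd branch = 0.0175·Sd^0.57·e^(0.008·RH+0.085·T) = 4.178 μm/a
  r_corr = 0.2079 + 4.178 = 4.386 μm/a
Long-term exponent b (ISO 9224 Table 2, B1) = 0.813
  D(6) = 4.386 × 6^0.813 = 4.386 × 4.292 = 18.82 μm
  Mass loss = 18.82 μm × 7.14 g/cm³ = 134.4 g·m⁻²

D(6) = 134 g·m⁻²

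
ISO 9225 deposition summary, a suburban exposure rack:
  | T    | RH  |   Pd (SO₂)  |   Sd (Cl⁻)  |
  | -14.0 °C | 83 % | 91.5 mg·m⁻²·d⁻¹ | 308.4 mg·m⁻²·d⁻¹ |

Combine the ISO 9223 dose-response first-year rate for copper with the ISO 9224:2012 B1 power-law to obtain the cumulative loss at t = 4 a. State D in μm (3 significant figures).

copper: f(T) = +0.126·(T−10) [T≤10 °C] = -3.0240
  SO₂ term: 0.0053·91.5^0.26·exp(0.059·83-3.0240) = 0.1116
  Cl⁻ term: 0.01025·308.4^0.27·exp(0.036·83+0.049·-14.0) = 0.4814
  r_corr = 0.1116 + 0.4814 = 0.593 μm/a
Power-law: D(4) = r_corr · 4^0.667
  D(4) = 0.593 × 4^0.667 = 0.593 × 2.521 = 1.495 μm

D(4) = 1.50 μm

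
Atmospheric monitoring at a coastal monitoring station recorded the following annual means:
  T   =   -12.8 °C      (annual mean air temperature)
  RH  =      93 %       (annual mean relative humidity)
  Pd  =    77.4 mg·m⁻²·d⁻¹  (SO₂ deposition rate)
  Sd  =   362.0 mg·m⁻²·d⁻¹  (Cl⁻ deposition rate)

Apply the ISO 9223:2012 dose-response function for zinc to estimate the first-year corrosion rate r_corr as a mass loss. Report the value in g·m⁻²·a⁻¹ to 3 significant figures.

zinc: T≤10 °C ⇒ hinge +0.038·(-12.8−10) = -0.8664
  SO₂ term: 0.0129·77.4^0.44·exp(0.046·93-0.8664) = 2.65
  Cl⁻ term: 0.0175·362.0^0.57·exp(0.008·93+0.085·-12.8) = 0.3565
  sum: 2.65 + 0.3565 → r_corr = 3.007 μm/a
Convert to mass loss: 3.007 μm/a × 7.14 g/cm³ = 21.47 g·m⁻²·a⁻¹

r_corr = 21.5 g·m⁻²·a⁻¹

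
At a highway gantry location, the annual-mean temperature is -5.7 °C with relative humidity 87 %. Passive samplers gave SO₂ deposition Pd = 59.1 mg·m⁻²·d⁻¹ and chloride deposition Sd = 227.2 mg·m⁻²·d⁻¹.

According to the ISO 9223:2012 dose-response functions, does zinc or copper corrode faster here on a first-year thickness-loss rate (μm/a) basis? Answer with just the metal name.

zinc

zinc: f(T) = +0.038·(T−10) [T≤10 °C] = -0.5966
  sulphur-dioxide contribution → 2.339 μm/a
  chloride contribution → 0.4765 μm/a
  ⇒ r_corr(zinc) = 2.816 μm/a
copper: temperature factor f = +0.126·(-15.7) = -1.9782
  sulphur-dioxide contribution → 0.3589 μm/a
  chloride contribution → 0.7689 μm/a
  total first-year rate 1.128 μm/a
Ordering by μm/a: zinc (2.82) > copper (1.13)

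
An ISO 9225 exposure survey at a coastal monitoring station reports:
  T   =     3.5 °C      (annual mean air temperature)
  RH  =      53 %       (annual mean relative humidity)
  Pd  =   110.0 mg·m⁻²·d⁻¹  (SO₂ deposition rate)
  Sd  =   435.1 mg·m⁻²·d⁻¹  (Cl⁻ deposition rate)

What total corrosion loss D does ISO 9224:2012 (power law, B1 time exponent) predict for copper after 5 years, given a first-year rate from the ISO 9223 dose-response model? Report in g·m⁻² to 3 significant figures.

D(5) = 15.8 g·m⁻²

copper: temperature factor f = +0.126·(-6.5) = -0.8190
  Pd branch = 0.0053·Pd^0.26·e^(0.059·RH+f) = 0.1809 μm/a
  Cl⁻ term: 0.01025·435.1^0.27·exp(0.036·53+0.049·3.5) = 0.4229
  r_corr = 0.1809 + 0.4229 = 0.6038 μm/a
Long-term exponent b (ISO 9224 Table 2, B1) = 0.667
  D(5) = 0.6038 × 5^0.667 = 0.6038 × 2.926 = 1.766 μm
  Mass loss = 1.766 μm × 8.96 g/cm³ = 15.83 g·m⁻²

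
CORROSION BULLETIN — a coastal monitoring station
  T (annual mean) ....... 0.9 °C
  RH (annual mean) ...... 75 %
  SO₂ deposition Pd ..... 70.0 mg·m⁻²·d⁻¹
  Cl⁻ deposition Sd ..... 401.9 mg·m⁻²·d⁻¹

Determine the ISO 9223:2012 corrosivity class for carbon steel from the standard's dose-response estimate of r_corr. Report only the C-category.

C4

carbon steel: f(T) = +0.150·(T−10) [T≤10 °C] = -1.3650
  sulphur-dioxide contribution → 18.45 μm/a
  chloride contribution → 51.72 μm/a
  ⇒ r_corr(carbon steel) = 70.17 μm/a
Category bounds: 50…80 μm/a bracket r_corr ⇒ C4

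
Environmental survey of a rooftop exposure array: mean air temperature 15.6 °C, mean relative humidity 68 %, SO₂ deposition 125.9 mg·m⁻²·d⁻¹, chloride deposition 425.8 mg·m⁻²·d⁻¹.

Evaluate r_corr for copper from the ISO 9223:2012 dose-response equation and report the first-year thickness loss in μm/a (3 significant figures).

r_corr = 1.96 μm/a

copper: f(T) = -0.080·(T−10) [T>10 °C] = -0.4480
  Pd branch = 0.0053·Pd^0.26·e^(0.059·RH+f) = 0.6578 μm/a
  Sd branch = 0.01025·Sd^0.27·e^(0.036·RH+0.049·T) = 1.305 μm/a
  sum: 0.6578 + 1.305 → r_corr = 1.963 μm/a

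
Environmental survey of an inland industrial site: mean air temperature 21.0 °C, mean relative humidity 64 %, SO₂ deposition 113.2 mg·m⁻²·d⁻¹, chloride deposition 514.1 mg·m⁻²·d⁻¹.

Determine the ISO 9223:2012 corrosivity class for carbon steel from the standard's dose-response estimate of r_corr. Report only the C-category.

C5

carbon steel: T>10 °C ⇒ hinge -0.054·(21.0−10) = -0.5940
  Pd branch = 1.77·Pd^0.52·e^(0.02·RH+f) = 41.11 μm/a
  Cl⁻ term: 0.102·514.1^0.62·exp(0.033·64+0.04·21.0) = 93.65
  r_corr = 41.11 + 93.65 = 134.8 μm/a
135 μm/a falls in (80, 200] for carbon steel → category C5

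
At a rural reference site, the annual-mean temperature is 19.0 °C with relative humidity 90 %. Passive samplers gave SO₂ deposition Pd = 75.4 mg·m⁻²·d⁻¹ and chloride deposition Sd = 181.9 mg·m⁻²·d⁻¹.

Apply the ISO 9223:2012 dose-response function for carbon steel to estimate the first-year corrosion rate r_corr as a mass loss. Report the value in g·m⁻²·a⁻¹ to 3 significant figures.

carbon steel: T>10 °C ⇒ hinge -0.054·(19.0−10) = -0.4860
  sulphur-dioxide contribution → 62.35 μm/a
  chloride contribution → 107.1 μm/a
  ⇒ r_corr(carbon steel) = 169.4 μm/a
Convert to mass loss: 169.4 μm/a × 7.85 g/cm³ = 1330 g·m⁻²·a⁻¹

r_corr = 1.33e+03 g·m⁻²·a⁻¹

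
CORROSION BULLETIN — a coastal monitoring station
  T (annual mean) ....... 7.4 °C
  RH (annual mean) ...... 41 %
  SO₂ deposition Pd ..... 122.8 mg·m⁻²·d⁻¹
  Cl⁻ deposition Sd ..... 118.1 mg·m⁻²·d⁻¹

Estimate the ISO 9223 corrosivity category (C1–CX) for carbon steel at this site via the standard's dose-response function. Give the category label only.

carbon steel: f(T) = +0.150·(T−10) [T≤10 °C] = -0.3900
  SO₂ term: 1.77·122.8^0.52·exp(0.02·41-0.3900) = 33.2
  Sd branch = 0.102·Sd^0.62·e^(0.033·RH+0.04·T) = 10.22 μm/a
  sum: 33.2 + 10.22 → r_corr = 43.42 μm/a
Category bounds: 25…50 μm/a bracket r_corr ⇒ C3

C3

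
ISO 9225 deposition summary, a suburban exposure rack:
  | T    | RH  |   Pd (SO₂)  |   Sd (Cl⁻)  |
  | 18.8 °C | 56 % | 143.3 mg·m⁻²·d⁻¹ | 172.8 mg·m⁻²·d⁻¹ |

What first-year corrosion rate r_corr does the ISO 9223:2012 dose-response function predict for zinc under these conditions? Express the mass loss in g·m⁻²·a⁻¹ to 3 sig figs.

r_corr = 24.0 g·m⁻²·a⁻¹

zinc: f(T) = -0.071·(T−10) [T>10 °C] = -0.6248
  Pd branch = 0.0129·Pd^0.44·e^(0.046·RH+f) = 0.8067 μm/a
  Cl⁻ term: 0.0175·172.8^0.57·exp(0.008·56+0.085·18.8) = 2.553
  sum: 0.8067 + 2.553 → r_corr = 3.359 μm/a
Convert to mass loss: 3.359 μm/a × 7.14 g/cm³ = 23.99 g·m⁻²·a⁻¹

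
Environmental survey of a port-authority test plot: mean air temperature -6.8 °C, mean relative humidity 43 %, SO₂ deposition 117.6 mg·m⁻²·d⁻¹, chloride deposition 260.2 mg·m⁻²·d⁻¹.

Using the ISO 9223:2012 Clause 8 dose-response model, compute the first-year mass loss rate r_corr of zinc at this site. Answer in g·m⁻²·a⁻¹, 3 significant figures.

zinc: f(T) = +0.038·(T−10) [T≤10 °C] = -0.6384
  SO₂ term: 0.0129·117.6^0.44·exp(0.046·43-0.6384) = 0.4012
  Cl⁻ term: 0.0175·260.2^0.57·exp(0.008·43+0.085·-6.8) = 0.3297
  sum: 0.4012 + 0.3297 → r_corr = 0.7309 μm/a
Convert to mass loss: 0.7309 μm/a × 7.14 g/cm³ = 5.219 g·m⁻²·a⁻¹

r_corr = 5.22 g·m⁻²·a⁻¹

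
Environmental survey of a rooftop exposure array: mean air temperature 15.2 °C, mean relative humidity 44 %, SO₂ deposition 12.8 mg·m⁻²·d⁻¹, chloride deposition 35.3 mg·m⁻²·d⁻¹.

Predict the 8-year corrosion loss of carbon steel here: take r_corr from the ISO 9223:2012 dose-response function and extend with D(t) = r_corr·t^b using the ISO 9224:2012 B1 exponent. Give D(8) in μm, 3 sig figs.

D(8) = 57.6 μm

carbon steel: T>10 °C ⇒ hinge -0.054·(15.2−10) = -0.2808
  Pd branch = 1.77·Pd^0.52·e^(0.02·RH+f) = 12.13 μm/a
  Cl⁻ term: 0.102·35.3^0.62·exp(0.033·44+0.04·15.2) = 7.292
  r_corr = 12.13 + 7.292 = 19.42 μm/a
Long-term exponent b (ISO 9224 Table 2, B1) = 0.523
  D(8) = 19.42 × 8^0.523 = 19.42 × 2.967 = 57.63 μm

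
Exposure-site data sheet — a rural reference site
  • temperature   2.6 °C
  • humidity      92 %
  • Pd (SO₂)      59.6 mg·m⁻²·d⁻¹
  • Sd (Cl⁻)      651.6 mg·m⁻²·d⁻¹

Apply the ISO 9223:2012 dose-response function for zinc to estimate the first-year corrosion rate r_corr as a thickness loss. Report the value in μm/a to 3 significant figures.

r_corr = 5.88 μm/a

zinc: temperature factor f = +0.038·(-7.4) = -0.2812
  Pd branch = 0.0129·Pd^0.44·e^(0.046·RH+f) = 4.051 μm/a
  Sd branch = 0.0175·Sd^0.57·e^(0.008·RH+0.085·T) = 1.831 μm/a
  r_corr = 4.051 + 1.831 = 5.881 μm/a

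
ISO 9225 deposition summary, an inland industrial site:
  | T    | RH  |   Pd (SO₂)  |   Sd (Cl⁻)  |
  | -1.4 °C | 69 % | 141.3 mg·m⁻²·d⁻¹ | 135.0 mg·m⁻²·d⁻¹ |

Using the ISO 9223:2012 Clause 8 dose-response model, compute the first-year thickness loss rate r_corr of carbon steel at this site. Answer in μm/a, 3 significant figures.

r_corr = 36.4 μm/a

carbon steel: T≤10 °C ⇒ hinge +0.150·(-1.4−10) = -1.7100
  Pd branch = 1.77·Pd^0.52·e^(0.02·RH+f) = 16.7 μm/a
  Cl⁻ term: 0.102·135.0^0.62·exp(0.033·69+0.04·-1.4) = 19.68
  r_corr = 16.7 + 19.68 = 36.38 μm/a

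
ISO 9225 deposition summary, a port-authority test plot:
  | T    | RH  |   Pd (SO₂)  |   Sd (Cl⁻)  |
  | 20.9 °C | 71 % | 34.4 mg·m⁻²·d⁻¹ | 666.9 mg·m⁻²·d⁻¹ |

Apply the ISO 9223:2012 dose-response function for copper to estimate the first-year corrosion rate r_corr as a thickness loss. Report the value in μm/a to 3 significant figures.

r_corr = 2.50 μm/a

copper: T>10 °C ⇒ hinge -0.080·(20.9−10) = -0.8720
  SO₂ term: 0.0053·34.4^0.26·exp(0.059·71-0.8720) = 0.3667
  Cl⁻ term: 0.01025·666.9^0.27·exp(0.036·71+0.049·20.9) = 2.128
  sum: 0.3667 + 2.128 → r_corr = 2.495 μm/a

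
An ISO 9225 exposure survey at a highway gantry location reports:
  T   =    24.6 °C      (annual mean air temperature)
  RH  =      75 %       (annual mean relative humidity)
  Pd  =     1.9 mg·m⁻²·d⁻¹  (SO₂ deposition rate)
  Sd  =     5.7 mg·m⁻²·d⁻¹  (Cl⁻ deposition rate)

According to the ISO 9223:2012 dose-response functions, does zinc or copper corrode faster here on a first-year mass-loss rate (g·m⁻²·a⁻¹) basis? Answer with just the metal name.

zinc: T>10 °C ⇒ hinge -0.071·(24.6−10) = -1.0366
  Pd branch = 0.0129·Pd^0.44·e^(0.046·RH+f) = 0.1911 μm/a
  Sd branch = 0.0175·Sd^0.57·e^(0.008·RH+0.085·T) = 0.6959 μm/a
  sum: 0.1911 + 0.6959 → r_corr = 0.8871 μm/a
  mass loss = 0.8871 μm/a × 7.14 g/cm³ = 6.334 g·m⁻²·a⁻¹
copper: f(T) = -0.080·(T−10) [T>10 °C] = -1.1680
  Pd branch = 0.0053·Pd^0.26·e^(0.059·RH+f) = 0.1626 μm/a
  Cl⁻ term: 0.01025·5.7^0.27·exp(0.036·75+0.049·24.6) = 0.8145
  r_corr = 0.1626 + 0.8145 = 0.9772 μm/a
  mass loss = 0.9772 μm/a × 8.96 g/cm³ = 8.755 g·m⁻²·a⁻¹
Ordering by g·m⁻²·a⁻¹: copper (8.76) > zinc (6.33)

copper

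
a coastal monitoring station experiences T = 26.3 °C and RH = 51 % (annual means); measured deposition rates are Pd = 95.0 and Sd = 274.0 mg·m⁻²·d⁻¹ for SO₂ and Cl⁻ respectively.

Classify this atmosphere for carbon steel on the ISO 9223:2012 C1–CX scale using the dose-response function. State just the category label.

carbon steel: temperature factor f = -0.054·(16.3) = -0.8802
  sulphur-dioxide contribution → 21.73 μm/a
  chloride contribution → 51.03 μm/a
  total first-year rate 72.76 μm/a
72.8 μm/a falls in (50, 80] for carbon steel → category C4

C4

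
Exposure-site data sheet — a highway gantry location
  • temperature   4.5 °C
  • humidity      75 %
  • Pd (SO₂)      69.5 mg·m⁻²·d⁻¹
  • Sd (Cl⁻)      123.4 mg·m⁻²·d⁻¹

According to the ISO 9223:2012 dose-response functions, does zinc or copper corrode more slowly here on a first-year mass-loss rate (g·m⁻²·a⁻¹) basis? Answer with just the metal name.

copper

zinc: temperature factor f = +0.038·(-5.5) = -0.2090
  Pd branch = 0.0129·Pd^0.44·e^(0.046·RH+f) = 2.131 μm/a
  Cl⁻ term: 0.0175·123.4^0.57·exp(0.008·75+0.085·4.5) = 0.7274
  r_corr = 2.131 + 0.7274 = 2.859 μm/a
  mass loss = 2.859 μm/a × 7.14 g/cm³ = 20.41 g·m⁻²·a⁻¹
copper: f(T) = +0.126·(T−10) [T≤10 °C] = -0.6930
  SO₂ term: 0.0053·69.5^0.26·exp(0.059·75-0.6930) = 0.6668
  Cl⁻ term: 0.01025·123.4^0.27·exp(0.036·75+0.049·4.5) = 0.6978
  sum: 0.6668 + 0.6978 → r_corr = 1.365 μm/a
  mass loss = 1.365 μm/a × 8.96 g/cm³ = 12.23 g·m⁻²·a⁻¹
Ordering by g·m⁻²·a⁻¹: zinc (20.4) > copper (12.2)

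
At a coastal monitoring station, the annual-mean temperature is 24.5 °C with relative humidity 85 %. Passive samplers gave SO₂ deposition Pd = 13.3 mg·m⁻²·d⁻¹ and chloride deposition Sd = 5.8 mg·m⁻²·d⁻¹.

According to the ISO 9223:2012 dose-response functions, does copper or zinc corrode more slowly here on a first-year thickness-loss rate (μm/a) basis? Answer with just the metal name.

copper: T>10 °C ⇒ hinge -0.080·(24.5−10) = -1.1600
  SO₂ term: 0.0053·13.3^0.26·exp(0.059·85-1.1600) = 0.4905
  Cl⁻ term: 0.01025·5.8^0.27·exp(0.036·85+0.049·24.5) = 1.167
  sum: 0.4905 + 1.167 → r_corr = 1.658 μm/a
zinc: temperature factor f = -0.071·(14.5) = -1.0295
  SO₂ term: 0.0129·13.3^0.44·exp(0.046·85-1.0295) = 0.7179
  Sd branch = 0.0175·Sd^0.57·e^(0.008·RH+0.085·T) = 0.755 μm/a
  sum: 0.7179 + 0.755 → r_corr = 1.473 μm/a
Ordering by μm/a: copper (1.66) > zinc (1.47)

zinc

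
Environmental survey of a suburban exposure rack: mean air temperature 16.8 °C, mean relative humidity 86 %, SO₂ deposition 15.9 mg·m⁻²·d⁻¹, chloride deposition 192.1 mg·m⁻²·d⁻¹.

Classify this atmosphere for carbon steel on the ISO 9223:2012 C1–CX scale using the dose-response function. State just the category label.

carbon steel: T>10 °C ⇒ hinge -0.054·(16.8−10) = -0.3672
  SO₂ term: 1.77·15.9^0.52·exp(0.02·86-0.3672) = 28.85
  Cl⁻ term: 0.102·192.1^0.62·exp(0.033·86+0.04·16.8) = 88.87
  sum: 28.85 + 88.87 → r_corr = 117.7 μm/a
118 μm/a falls in (80, 200] for carbon steel → category C5

C5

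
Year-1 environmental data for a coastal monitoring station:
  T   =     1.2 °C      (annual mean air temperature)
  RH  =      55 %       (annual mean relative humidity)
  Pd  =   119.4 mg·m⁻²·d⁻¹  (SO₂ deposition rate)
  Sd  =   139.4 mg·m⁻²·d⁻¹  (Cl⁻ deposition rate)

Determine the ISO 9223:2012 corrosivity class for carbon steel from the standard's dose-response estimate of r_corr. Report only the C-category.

carbon steel: f(T) = +0.150·(T−10) [T≤10 °C] = -1.3200
  sulphur-dioxide contribution → 17.08 μm/a
  chloride contribution → 14.03 μm/a
  total first-year rate 31.11 μm/a
Category bounds: 25…50 μm/a bracket r_corr ⇒ C3

C3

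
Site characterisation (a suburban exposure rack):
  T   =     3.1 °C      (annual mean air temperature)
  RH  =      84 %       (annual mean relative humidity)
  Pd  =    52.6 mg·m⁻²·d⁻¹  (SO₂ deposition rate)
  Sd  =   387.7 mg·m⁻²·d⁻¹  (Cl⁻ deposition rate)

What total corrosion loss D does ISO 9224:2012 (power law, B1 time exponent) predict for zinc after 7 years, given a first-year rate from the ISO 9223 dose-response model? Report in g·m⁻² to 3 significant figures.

D(7) = 140 g·m⁻²

zinc: T≤10 °C ⇒ hinge +0.038·(3.1−10) = -0.2622
  SO₂ term: 0.0129·52.6^0.44·exp(0.046·84-0.2622) = 2.704
  Cl⁻ term: 0.0175·387.7^0.57·exp(0.008·84+0.085·3.1) = 1.333
  sum: 2.704 + 1.333 → r_corr = 4.037 μm/a
Long-term exponent b (ISO 9224 Table 2, B1) = 0.813
  D(7) = 4.037 × 7^0.813 = 4.037 × 4.865 = 19.64 μm
  Mass loss = 19.64 μm × 7.14 g/cm³ = 140.2 g·m⁻²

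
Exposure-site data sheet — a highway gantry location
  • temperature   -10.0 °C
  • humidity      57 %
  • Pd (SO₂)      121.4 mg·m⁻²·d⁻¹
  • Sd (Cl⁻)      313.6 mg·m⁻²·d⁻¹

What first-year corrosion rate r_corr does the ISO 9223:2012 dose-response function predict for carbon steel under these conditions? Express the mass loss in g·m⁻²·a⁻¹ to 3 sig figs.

carbon steel: f(T) = +0.150·(T−10) [T≤10 °C] = -3.0000
  SO₂ term: 1.77·121.4^0.52·exp(0.02·57-3.0000) = 3.342
  Sd branch = 0.102·Sd^0.62·e^(0.033·RH+0.04·T) = 15.83 μm/a
  sum: 3.342 + 15.83 → r_corr = 19.17 μm/a
Convert to mass loss: 19.17 μm/a × 7.85 g/cm³ = 150.5 g·m⁻²·a⁻¹

r_corr = 151 g·m⁻²·a⁻¹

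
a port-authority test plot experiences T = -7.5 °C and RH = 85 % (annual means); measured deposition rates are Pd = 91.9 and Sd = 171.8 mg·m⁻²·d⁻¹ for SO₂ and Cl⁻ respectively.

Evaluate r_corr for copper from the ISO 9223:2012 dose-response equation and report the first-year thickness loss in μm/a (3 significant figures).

r_corr = 0.893 μm/a

copper: temperature factor f = +0.126·(-17.5) = -2.2050
  Pd branch = 0.0053·Pd^0.26·e^(0.059·RH+f) = 0.2852 μm/a
  Sd branch = 0.01025·Sd^0.27·e^(0.036·RH+0.049·T) = 0.6075 μm/a
  sum: 0.2852 + 0.6075 → r_corr = 0.8926 μm/a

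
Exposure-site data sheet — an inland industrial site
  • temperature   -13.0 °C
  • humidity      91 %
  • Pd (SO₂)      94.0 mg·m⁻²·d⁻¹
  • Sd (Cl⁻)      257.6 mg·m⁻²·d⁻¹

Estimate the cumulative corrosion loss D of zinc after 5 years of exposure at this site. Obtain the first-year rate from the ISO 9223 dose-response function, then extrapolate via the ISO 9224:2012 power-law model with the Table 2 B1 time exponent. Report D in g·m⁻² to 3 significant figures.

D(5) = 76.5 g·m⁻²

zinc: T≤10 °C ⇒ hinge +0.038·(-13.0−10) = -0.8740
  Pd branch = 0.0129·Pd^0.44·e^(0.046·RH+f) = 2.613 μm/a
  Cl⁻ term: 0.0175·257.6^0.57·exp(0.008·91+0.085·-13.0) = 0.2842
  r_corr = 2.613 + 0.2842 = 2.897 μm/a
Power-law: D(5) = r_corr · 5^0.813
  D(5) = 2.897 × 5^0.813 = 2.897 × 3.701 = 10.72 μm
  Mass loss = 10.72 μm × 7.14 g/cm³ = 76.55 g·m⁻²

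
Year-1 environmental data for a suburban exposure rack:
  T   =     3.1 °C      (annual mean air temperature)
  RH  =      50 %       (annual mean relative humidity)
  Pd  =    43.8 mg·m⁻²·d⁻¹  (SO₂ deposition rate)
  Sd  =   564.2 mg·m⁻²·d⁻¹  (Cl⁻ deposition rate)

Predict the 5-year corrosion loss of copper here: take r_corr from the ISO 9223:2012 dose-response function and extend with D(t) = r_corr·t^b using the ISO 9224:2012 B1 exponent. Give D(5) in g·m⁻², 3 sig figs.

D(5) = 13.4 g·m⁻²

copper: T≤10 °C ⇒ hinge +0.126·(3.1−10) = -0.8694
  Pd branch = 0.0053·Pd^0.26·e^(0.059·RH+f) = 0.1134 μm/a
  Cl⁻ term: 0.01025·564.2^0.27·exp(0.036·50+0.049·3.1) = 0.3993
  r_corr = 0.1134 + 0.3993 = 0.5127 μm/a
Power-law: D(5) = r_corr · 5^0.667
  D(5) = 0.5127 × 5^0.667 = 0.5127 × 2.926 = 1.5 μm
  Mass loss = 1.5 μm × 8.96 g/cm³ = 13.44 g·m⁻²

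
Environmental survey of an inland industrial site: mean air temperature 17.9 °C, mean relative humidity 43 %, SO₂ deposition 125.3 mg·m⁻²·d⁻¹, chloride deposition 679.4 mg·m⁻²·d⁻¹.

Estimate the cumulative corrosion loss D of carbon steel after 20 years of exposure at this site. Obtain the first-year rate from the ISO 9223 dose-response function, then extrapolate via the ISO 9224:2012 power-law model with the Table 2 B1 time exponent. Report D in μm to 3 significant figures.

D(20) = 397 μm

carbon steel: T>10 °C ⇒ hinge -0.054·(17.9−10) = -0.4266
  SO₂ term: 1.77·125.3^0.52·exp(0.02·43-0.4266) = 33.66
  Sd branch = 0.102·Sd^0.62·e^(0.033·RH+0.04·T) = 49.17 μm/a
  sum: 33.66 + 49.17 → r_corr = 82.84 μm/a
Long-term exponent b (ISO 9224 Table 2, B1) = 0.523
  D(20) = 82.84 × 20^0.523 = 82.84 × 4.791 = 396.9 μm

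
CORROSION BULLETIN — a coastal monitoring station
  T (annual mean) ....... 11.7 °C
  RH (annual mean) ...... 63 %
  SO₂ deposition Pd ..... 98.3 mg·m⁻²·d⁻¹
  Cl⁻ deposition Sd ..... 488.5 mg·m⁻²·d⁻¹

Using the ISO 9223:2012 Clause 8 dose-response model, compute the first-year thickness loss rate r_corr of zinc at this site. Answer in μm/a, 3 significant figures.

zinc: T>10 °C ⇒ hinge -0.071·(11.7−10) = -0.1207
  sulphur-dioxide contribution → 1.561 μm/a
  chloride contribution → 2.67 μm/a
  ⇒ r_corr(zinc) = 4.231 μm/a

r_corr = 4.23 μm/a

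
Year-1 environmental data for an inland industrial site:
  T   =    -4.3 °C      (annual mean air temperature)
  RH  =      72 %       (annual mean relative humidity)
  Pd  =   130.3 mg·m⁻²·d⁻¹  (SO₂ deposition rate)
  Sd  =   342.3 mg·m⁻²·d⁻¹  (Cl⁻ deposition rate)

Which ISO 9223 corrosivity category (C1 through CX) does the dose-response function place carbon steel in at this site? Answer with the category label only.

carbon steel: f(T) = +0.150·(T−10) [T≤10 °C] = -2.1450
  sulphur-dioxide contribution → 11 μm/a
  chloride contribution → 34.44 μm/a
  total first-year rate 45.45 μm/a
ISO 9223 Table 2 (carbon steel): 25 < 45.4 ≤ 50 μm/a ⇒ C3

C3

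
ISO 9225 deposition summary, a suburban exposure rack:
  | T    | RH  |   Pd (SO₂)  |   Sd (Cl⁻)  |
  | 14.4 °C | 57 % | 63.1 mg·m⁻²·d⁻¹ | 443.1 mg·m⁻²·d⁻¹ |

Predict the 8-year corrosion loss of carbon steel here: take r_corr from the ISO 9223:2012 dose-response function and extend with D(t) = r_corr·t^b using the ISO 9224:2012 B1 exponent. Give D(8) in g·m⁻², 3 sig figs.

D(8) = 2.09e+03 g·m⁻²

carbon steel: temperature factor f = -0.054·(4.4) = -0.2376
  Pd branch = 1.77·Pd^0.52·e^(0.02·RH+f) = 37.66 μm/a
  Sd branch = 0.102·Sd^0.62·e^(0.033·RH+0.04·T) = 52.06 μm/a
  sum: 37.66 + 52.06 → r_corr = 89.72 μm/a
Power-law: D(8) = r_corr · 8^0.523
  D(8) = 89.72 × 8^0.523 = 89.72 × 2.967 = 266.2 μm
  Mass loss = 266.2 μm × 7.85 g/cm³ = 2090 g·m⁻²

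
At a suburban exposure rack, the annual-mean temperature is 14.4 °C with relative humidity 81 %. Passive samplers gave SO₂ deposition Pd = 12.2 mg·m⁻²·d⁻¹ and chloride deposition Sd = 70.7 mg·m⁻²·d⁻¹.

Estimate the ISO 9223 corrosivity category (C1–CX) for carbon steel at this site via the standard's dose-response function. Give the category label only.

C4

carbon steel: temperature factor f = -0.054·(4.4) = -0.2376
  SO₂ term: 1.77·12.2^0.52·exp(0.02·81-0.2376) = 25.9
  Cl⁻ term: 0.102·70.7^0.62·exp(0.033·81+0.04·14.4) = 36.84
  sum: 25.9 + 36.84 → r_corr = 62.73 μm/a
Category bounds: 50…80 μm/a bracket r_corr ⇒ C4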